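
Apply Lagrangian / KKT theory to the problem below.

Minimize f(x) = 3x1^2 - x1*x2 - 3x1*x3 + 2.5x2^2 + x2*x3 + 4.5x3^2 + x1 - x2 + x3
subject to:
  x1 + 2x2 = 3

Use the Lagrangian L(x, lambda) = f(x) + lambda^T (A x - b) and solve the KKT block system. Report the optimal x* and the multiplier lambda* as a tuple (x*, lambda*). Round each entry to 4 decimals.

Form the Lagrangian:
  L(x, lambda) = (1/2) x^T Q x + c^T x + lambda^T (A x - b)
Stationarity (grad_x L = 0): Q x + c + A^T lambda = 0.
Primal feasibility: A x = b.

This gives the KKT block system:
  [ Q   A^T ] [ x     ]   [-c ]
  [ A    0  ] [ lambda ] = [ b ]

Solving the linear system:
  x*      = (0.4032, 1.2984, -0.121)
  lambda* = (-2.4839)
  f(x*)   = 3.2177

x* = (0.4032, 1.2984, -0.121), lambda* = (-2.4839)


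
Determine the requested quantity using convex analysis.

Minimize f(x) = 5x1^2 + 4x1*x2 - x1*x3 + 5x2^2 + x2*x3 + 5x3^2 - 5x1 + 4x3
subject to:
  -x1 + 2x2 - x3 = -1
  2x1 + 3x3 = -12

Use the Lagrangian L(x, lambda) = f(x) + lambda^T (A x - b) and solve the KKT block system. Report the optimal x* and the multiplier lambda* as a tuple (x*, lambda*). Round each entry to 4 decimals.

Form the Lagrangian:
  L(x, lambda) = (1/2) x^T Q x + c^T x + lambda^T (A x - b)
Stationarity (grad_x L = 0): Q x + c + A^T lambda = 0.
Primal feasibility: A x = b.

This gives the KKT block system:
  [ Q   A^T ] [ x     ]   [-c ]
  [ A    0  ] [ lambda ] = [ b ]

Solving the linear system:
  x*      = (-0.5728, -2.5955, -3.6181)
  lambda* = (15.932, 16.712)
  f(x*)   = 102.4337

x* = (-0.5728, -2.5955, -3.6181), lambda* = (15.932, 16.712)


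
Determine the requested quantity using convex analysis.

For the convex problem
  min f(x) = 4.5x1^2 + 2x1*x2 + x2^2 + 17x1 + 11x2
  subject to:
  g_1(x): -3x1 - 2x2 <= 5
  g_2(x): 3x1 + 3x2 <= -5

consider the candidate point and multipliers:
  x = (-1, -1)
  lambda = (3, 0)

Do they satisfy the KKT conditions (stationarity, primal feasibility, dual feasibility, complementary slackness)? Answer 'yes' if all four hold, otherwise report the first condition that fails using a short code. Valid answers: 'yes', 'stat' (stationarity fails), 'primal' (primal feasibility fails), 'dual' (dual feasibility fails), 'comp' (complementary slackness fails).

Gradient of f: grad f(x) = Q x + c = (6, 7)
Constraint values g_i(x) = a_i^T x - b_i:
  g_1((-1, -1)) = 0
  g_2((-1, -1)) = -1
Stationarity residual: grad f(x) + sum_i lambda_i a_i = (-3, 1)
  -> stationarity FAILS
Primal feasibility (all g_i <= 0): OK
Dual feasibility (all lambda_i >= 0): OK
Complementary slackness (lambda_i * g_i(x) = 0 for all i): OK

Verdict: the first failing condition is stationarity -> stat.

stat


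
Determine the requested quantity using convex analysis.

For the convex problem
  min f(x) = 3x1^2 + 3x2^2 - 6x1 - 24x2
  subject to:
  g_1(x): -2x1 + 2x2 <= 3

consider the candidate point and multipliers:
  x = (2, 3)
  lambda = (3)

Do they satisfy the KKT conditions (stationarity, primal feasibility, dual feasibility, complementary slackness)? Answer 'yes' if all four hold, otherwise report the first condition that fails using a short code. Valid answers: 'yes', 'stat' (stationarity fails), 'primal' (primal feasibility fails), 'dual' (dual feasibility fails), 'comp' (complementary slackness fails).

Gradient of f: grad f(x) = Q x + c = (6, -6)
Constraint values g_i(x) = a_i^T x - b_i:
  g_1((2, 3)) = -1
Stationarity residual: grad f(x) + sum_i lambda_i a_i = (0, 0)
  -> stationarity OK
Primal feasibility (all g_i <= 0): OK
Dual feasibility (all lambda_i >= 0): OK
Complementary slackness (lambda_i * g_i(x) = 0 for all i): FAILS

Verdict: the first failing condition is complementary_slackness -> comp.

comp


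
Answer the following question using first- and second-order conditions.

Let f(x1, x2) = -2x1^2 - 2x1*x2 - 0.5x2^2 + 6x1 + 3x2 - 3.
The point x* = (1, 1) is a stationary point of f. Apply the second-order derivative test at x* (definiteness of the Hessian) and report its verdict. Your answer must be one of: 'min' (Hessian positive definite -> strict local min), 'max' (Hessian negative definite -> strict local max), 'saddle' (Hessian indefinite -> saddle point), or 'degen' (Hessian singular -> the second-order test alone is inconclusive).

Compute the Hessian H = grad^2 f:
  H = [[-4, -2], [-2, -1]]
Verify stationarity: grad f(x*) = H x* + g = (0, 0).
Eigenvalues of H: -5, 0.
H has a zero eigenvalue (singular; negative semidefinite but not definite), so H is neither positive definite, negative definite, nor indefinite. The second-order test alone is inconclusive -> degen.
(Indeed, f is constant along the null direction of H through x*, so x* is not a strict local extremum.)

degen


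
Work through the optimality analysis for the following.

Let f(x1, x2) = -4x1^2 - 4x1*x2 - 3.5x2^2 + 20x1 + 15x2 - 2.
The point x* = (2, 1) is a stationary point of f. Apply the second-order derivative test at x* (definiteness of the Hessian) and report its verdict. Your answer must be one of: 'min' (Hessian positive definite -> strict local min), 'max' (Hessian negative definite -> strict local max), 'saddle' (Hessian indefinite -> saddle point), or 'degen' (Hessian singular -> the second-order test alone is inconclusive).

Compute the Hessian H = grad^2 f:
  H = [[-8, -4], [-4, -7]]
Verify stationarity: grad f(x*) = H x* + g = (0, 0).
Eigenvalues of H: -11.5311, -3.4689.
Both eigenvalues < 0, so H is negative definite -> x* is a strict local max.

max


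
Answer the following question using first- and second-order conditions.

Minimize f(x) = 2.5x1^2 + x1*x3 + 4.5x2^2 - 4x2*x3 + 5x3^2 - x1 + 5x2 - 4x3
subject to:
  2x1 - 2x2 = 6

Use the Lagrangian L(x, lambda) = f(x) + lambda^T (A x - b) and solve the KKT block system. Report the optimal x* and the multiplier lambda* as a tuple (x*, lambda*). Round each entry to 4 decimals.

Form the Lagrangian:
  L(x, lambda) = (1/2) x^T Q x + c^T x + lambda^T (A x - b)
Stationarity (grad_x L = 0): Q x + c + A^T lambda = 0.
Primal feasibility: A x = b.

This gives the KKT block system:
  [ Q   A^T ] [ x     ]   [-c ]
  [ A    0  ] [ lambda ] = [ b ]

Solving the linear system:
  x*      = (1.5725, -1.4275, -0.3282)
  lambda* = (-3.2672)
  f(x*)   = 6.1031

x* = (1.5725, -1.4275, -0.3282), lambda* = (-3.2672)


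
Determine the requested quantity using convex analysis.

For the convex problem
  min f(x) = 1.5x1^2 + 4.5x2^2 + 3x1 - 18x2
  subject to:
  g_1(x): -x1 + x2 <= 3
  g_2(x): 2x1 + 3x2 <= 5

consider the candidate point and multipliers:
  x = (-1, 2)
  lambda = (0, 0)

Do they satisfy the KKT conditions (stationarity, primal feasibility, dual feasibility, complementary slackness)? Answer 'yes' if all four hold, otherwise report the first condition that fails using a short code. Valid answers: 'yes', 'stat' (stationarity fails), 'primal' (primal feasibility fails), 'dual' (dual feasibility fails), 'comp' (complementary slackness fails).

Gradient of f: grad f(x) = Q x + c = (0, 0)
Constraint values g_i(x) = a_i^T x - b_i:
  g_1((-1, 2)) = 0
  g_2((-1, 2)) = -1
Stationarity residual: grad f(x) + sum_i lambda_i a_i = (0, 0)
  -> stationarity OK
Primal feasibility (all g_i <= 0): OK
Dual feasibility (all lambda_i >= 0): OK
Complementary slackness (lambda_i * g_i(x) = 0 for all i): OK

Verdict: yes, KKT holds.

yes


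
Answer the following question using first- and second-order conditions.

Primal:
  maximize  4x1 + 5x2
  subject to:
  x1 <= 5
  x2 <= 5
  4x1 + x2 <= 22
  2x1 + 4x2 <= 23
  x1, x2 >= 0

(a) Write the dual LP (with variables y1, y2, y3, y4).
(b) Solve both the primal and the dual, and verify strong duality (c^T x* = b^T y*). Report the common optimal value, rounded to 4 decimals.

The standard primal-dual pair for 'max c^T x s.t. A x <= b, x >= 0' is:
  Dual:  min b^T y  s.t.  A^T y >= c,  y >= 0.

So the dual LP is:
  minimize  5y1 + 5y2 + 22y3 + 23y4
  subject to:
    y1 + 4y3 + 2y4 >= 4
    y2 + y3 + 4y4 >= 5
    y1, y2, y3, y4 >= 0

Solving the primal: x* = (4.6429, 3.4286).
  primal value c^T x* = 35.7143.
Solving the dual: y* = (0, 0, 0.4286, 1.1429).
  dual value b^T y* = 35.7143.
Strong duality: c^T x* = b^T y*. Confirmed.

35.7143


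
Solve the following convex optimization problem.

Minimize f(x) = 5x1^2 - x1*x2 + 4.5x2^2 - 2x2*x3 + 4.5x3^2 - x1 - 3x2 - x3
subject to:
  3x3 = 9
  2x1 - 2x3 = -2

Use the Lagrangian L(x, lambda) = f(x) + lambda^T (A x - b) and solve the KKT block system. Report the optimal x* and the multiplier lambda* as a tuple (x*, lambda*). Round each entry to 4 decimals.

Form the Lagrangian:
  L(x, lambda) = (1/2) x^T Q x + c^T x + lambda^T (A x - b)
Stationarity (grad_x L = 0): Q x + c + A^T lambda = 0.
Primal feasibility: A x = b.

This gives the KKT block system:
  [ Q   A^T ] [ x     ]   [-c ]
  [ A    0  ] [ lambda ] = [ b ]

Solving the linear system:
  x*      = (2, 1.2222, 3)
  lambda* = (-13.7778, -8.8889)
  f(x*)   = 48.7778

x* = (2, 1.2222, 3), lambda* = (-13.7778, -8.8889)


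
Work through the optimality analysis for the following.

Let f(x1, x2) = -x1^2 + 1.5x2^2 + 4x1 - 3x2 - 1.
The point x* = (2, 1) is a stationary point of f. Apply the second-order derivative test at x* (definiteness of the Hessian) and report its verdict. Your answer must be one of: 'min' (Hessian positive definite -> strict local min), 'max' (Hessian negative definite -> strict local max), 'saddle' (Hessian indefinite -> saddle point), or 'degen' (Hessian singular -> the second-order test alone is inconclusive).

Compute the Hessian H = grad^2 f:
  H = [[-2, 0], [0, 3]]
Verify stationarity: grad f(x*) = H x* + g = (0, 0).
Eigenvalues of H: -2, 3.
Eigenvalues have mixed signs, so H is indefinite -> x* is a saddle point.

saddle


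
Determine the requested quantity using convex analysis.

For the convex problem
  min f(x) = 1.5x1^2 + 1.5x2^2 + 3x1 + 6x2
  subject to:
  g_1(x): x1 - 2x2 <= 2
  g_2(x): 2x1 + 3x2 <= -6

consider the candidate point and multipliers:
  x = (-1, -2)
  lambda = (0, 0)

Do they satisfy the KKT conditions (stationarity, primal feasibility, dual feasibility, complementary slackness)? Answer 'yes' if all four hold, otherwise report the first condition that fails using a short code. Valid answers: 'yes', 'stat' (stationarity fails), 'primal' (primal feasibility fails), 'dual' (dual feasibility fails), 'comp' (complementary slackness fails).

Gradient of f: grad f(x) = Q x + c = (0, 0)
Constraint values g_i(x) = a_i^T x - b_i:
  g_1((-1, -2)) = 1
  g_2((-1, -2)) = -2
Stationarity residual: grad f(x) + sum_i lambda_i a_i = (0, 0)
  -> stationarity OK
Primal feasibility (all g_i <= 0): FAILS
Dual feasibility (all lambda_i >= 0): OK
Complementary slackness (lambda_i * g_i(x) = 0 for all i): OK

Verdict: the first failing condition is primal_feasibility -> primal.

primal


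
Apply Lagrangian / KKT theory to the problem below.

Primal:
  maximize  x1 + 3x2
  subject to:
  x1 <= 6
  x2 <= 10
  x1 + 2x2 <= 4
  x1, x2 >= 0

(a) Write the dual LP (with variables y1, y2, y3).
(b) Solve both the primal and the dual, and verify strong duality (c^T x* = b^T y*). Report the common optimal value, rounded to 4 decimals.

The standard primal-dual pair for 'max c^T x s.t. A x <= b, x >= 0' is:
  Dual:  min b^T y  s.t.  A^T y >= c,  y >= 0.

So the dual LP is:
  minimize  6y1 + 10y2 + 4y3
  subject to:
    y1 + y3 >= 1
    y2 + 2y3 >= 3
    y1, y2, y3 >= 0

Solving the primal: x* = (0, 2).
  primal value c^T x* = 6.
Solving the dual: y* = (0, 0, 1.5).
  dual value b^T y* = 6.
Strong duality: c^T x* = b^T y*. Confirmed.

6


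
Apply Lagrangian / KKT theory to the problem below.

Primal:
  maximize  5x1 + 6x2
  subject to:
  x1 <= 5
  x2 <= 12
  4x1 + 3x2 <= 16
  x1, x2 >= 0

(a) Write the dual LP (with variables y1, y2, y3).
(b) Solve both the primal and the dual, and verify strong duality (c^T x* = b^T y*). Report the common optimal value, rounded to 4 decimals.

The standard primal-dual pair for 'max c^T x s.t. A x <= b, x >= 0' is:
  Dual:  min b^T y  s.t.  A^T y >= c,  y >= 0.

So the dual LP is:
  minimize  5y1 + 12y2 + 16y3
  subject to:
    y1 + 4y3 >= 5
    y2 + 3y3 >= 6
    y1, y2, y3 >= 0

Solving the primal: x* = (0, 5.3333).
  primal value c^T x* = 32.
Solving the dual: y* = (0, 0, 2).
  dual value b^T y* = 32.
Strong duality: c^T x* = b^T y*. Confirmed.

32


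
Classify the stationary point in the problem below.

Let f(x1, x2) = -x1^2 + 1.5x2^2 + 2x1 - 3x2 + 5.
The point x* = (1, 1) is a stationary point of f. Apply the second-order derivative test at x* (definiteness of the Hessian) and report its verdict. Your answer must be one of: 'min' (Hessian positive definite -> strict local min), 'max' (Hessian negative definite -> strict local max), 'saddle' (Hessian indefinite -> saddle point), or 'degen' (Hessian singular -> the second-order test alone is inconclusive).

Compute the Hessian H = grad^2 f:
  H = [[-2, 0], [0, 3]]
Verify stationarity: grad f(x*) = H x* + g = (0, 0).
Eigenvalues of H: -2, 3.
Eigenvalues have mixed signs, so H is indefinite -> x* is a saddle point.

saddle


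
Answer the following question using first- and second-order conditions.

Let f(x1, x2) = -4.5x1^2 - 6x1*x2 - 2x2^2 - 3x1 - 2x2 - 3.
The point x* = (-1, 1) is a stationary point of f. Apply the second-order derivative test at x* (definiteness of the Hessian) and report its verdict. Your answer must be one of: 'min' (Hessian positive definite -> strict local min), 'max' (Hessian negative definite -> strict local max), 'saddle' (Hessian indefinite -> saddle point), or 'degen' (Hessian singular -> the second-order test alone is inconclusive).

Compute the Hessian H = grad^2 f:
  H = [[-9, -6], [-6, -4]]
Verify stationarity: grad f(x*) = H x* + g = (0, 0).
Eigenvalues of H: -13, 0.
H has a zero eigenvalue (singular; negative semidefinite but not definite), so H is neither positive definite, negative definite, nor indefinite. The second-order test alone is inconclusive -> degen.
(Indeed, f is constant along the null direction of H through x*, so x* is not a strict local extremum.)

degen


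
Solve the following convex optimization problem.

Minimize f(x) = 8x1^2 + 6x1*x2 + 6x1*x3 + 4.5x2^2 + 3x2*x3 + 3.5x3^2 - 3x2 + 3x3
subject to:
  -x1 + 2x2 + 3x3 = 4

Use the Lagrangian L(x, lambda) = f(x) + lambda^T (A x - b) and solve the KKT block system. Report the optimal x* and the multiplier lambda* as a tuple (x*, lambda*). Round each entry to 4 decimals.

Form the Lagrangian:
  L(x, lambda) = (1/2) x^T Q x + c^T x + lambda^T (A x - b)
Stationarity (grad_x L = 0): Q x + c + A^T lambda = 0.
Primal feasibility: A x = b.

This gives the KKT block system:
  [ Q   A^T ] [ x     ]   [-c ]
  [ A    0  ] [ lambda ] = [ b ]

Solving the linear system:
  x*      = (-0.6529, 1.0067, 0.4446)
  lambda* = (-1.7383)
  f(x*)   = 2.6335

x* = (-0.6529, 1.0067, 0.4446), lambda* = (-1.7383)


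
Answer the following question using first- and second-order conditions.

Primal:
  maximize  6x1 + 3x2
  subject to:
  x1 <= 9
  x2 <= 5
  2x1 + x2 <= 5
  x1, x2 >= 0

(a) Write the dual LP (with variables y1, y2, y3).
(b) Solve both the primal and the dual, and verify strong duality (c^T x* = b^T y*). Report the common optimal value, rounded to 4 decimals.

The standard primal-dual pair for 'max c^T x s.t. A x <= b, x >= 0' is:
  Dual:  min b^T y  s.t.  A^T y >= c,  y >= 0.

So the dual LP is:
  minimize  9y1 + 5y2 + 5y3
  subject to:
    y1 + 2y3 >= 6
    y2 + y3 >= 3
    y1, y2, y3 >= 0

Solving the primal: x* = (2.5, 0).
  primal value c^T x* = 15.
Solving the dual: y* = (0, 0, 3).
  dual value b^T y* = 15.
Strong duality: c^T x* = b^T y*. Confirmed.

15


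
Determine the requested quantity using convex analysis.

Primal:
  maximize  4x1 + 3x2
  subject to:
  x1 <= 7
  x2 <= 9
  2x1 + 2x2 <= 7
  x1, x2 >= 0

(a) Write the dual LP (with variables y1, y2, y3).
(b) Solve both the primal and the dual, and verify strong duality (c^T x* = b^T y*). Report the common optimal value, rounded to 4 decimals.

The standard primal-dual pair for 'max c^T x s.t. A x <= b, x >= 0' is:
  Dual:  min b^T y  s.t.  A^T y >= c,  y >= 0.

So the dual LP is:
  minimize  7y1 + 9y2 + 7y3
  subject to:
    y1 + 2y3 >= 4
    y2 + 2y3 >= 3
    y1, y2, y3 >= 0

Solving the primal: x* = (3.5, 0).
  primal value c^T x* = 14.
Solving the dual: y* = (0, 0, 2).
  dual value b^T y* = 14.
Strong duality: c^T x* = b^T y*. Confirmed.

14


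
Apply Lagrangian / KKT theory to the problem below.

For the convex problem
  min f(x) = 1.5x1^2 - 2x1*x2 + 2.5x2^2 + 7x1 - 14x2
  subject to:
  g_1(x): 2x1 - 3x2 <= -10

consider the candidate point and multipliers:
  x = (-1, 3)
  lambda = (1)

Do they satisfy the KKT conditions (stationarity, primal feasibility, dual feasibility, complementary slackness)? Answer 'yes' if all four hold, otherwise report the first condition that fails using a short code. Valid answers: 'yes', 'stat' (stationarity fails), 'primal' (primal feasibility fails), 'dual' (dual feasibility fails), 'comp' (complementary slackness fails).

Gradient of f: grad f(x) = Q x + c = (-2, 3)
Constraint values g_i(x) = a_i^T x - b_i:
  g_1((-1, 3)) = -1
Stationarity residual: grad f(x) + sum_i lambda_i a_i = (0, 0)
  -> stationarity OK
Primal feasibility (all g_i <= 0): OK
Dual feasibility (all lambda_i >= 0): OK
Complementary slackness (lambda_i * g_i(x) = 0 for all i): FAILS

Verdict: the first failing condition is complementary_slackness -> comp.

comp


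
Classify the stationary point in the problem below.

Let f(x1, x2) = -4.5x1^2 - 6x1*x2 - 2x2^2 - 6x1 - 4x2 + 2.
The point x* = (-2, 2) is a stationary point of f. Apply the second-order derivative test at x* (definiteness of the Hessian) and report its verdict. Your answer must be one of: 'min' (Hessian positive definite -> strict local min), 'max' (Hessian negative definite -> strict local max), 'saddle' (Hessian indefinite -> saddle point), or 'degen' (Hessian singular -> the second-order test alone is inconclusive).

Compute the Hessian H = grad^2 f:
  H = [[-9, -6], [-6, -4]]
Verify stationarity: grad f(x*) = H x* + g = (0, 0).
Eigenvalues of H: -13, 0.
H has a zero eigenvalue (singular; negative semidefinite but not definite), so H is neither positive definite, negative definite, nor indefinite. The second-order test alone is inconclusive -> degen.
(Indeed, f is constant along the null direction of H through x*, so x* is not a strict local extremum.)

degen


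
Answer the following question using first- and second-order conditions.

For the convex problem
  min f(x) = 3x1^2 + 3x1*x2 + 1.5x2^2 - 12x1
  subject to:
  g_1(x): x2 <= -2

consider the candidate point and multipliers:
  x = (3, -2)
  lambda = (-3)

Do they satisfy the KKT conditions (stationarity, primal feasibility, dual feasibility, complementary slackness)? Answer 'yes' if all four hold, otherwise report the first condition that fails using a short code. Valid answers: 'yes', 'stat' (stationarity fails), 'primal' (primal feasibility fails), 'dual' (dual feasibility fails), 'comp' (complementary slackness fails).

Gradient of f: grad f(x) = Q x + c = (0, 3)
Constraint values g_i(x) = a_i^T x - b_i:
  g_1((3, -2)) = 0
Stationarity residual: grad f(x) + sum_i lambda_i a_i = (0, 0)
  -> stationarity OK
Primal feasibility (all g_i <= 0): OK
Dual feasibility (all lambda_i >= 0): FAILS
Complementary slackness (lambda_i * g_i(x) = 0 for all i): OK

Verdict: the first failing condition is dual_feasibility -> dual.

dual


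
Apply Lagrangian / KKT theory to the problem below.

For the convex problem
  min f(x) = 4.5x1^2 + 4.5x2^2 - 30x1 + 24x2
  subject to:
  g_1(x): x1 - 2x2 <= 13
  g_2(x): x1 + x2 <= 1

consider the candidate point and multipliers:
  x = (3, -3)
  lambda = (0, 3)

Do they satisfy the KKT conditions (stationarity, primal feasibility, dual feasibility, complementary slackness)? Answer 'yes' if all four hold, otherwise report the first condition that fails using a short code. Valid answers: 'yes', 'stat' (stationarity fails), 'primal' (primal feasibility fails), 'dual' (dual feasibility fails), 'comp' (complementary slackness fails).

Gradient of f: grad f(x) = Q x + c = (-3, -3)
Constraint values g_i(x) = a_i^T x - b_i:
  g_1((3, -3)) = -4
  g_2((3, -3)) = -1
Stationarity residual: grad f(x) + sum_i lambda_i a_i = (0, 0)
  -> stationarity OK
Primal feasibility (all g_i <= 0): OK
Dual feasibility (all lambda_i >= 0): OK
Complementary slackness (lambda_i * g_i(x) = 0 for all i): FAILS

Verdict: the first failing condition is complementary_slackness -> comp.

comp


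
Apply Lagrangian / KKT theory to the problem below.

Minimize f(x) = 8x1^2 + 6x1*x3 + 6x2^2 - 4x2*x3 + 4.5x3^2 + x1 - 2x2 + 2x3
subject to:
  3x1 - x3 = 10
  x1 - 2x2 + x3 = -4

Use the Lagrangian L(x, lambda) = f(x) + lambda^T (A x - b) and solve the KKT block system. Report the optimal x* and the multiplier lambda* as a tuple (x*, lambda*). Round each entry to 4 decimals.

Form the Lagrangian:
  L(x, lambda) = (1/2) x^T Q x + c^T x + lambda^T (A x - b)
Stationarity (grad_x L = 0): Q x + c + A^T lambda = 0.
Primal feasibility: A x = b.

This gives the KKT block system:
  [ Q   A^T ] [ x     ]   [-c ]
  [ A    0  ] [ lambda ] = [ b ]

Solving the linear system:
  x*      = (2.1278, 1.2556, -3.6165)
  lambda* = (-9.0376, 13.7669)
  f(x*)   = 68.9135

x* = (2.1278, 1.2556, -3.6165), lambda* = (-9.0376, 13.7669)


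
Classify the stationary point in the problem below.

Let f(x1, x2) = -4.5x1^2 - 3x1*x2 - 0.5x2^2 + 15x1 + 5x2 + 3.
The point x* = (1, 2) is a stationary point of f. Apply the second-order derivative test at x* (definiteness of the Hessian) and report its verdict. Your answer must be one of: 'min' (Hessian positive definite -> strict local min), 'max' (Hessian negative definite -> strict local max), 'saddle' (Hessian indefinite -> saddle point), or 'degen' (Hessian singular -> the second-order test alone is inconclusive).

Compute the Hessian H = grad^2 f:
  H = [[-9, -3], [-3, -1]]
Verify stationarity: grad f(x*) = H x* + g = (0, 0).
Eigenvalues of H: -10, 0.
H has a zero eigenvalue (singular; negative semidefinite but not definite), so H is neither positive definite, negative definite, nor indefinite. The second-order test alone is inconclusive -> degen.
(Indeed, f is constant along the null direction of H through x*, so x* is not a strict local extremum.)

degen


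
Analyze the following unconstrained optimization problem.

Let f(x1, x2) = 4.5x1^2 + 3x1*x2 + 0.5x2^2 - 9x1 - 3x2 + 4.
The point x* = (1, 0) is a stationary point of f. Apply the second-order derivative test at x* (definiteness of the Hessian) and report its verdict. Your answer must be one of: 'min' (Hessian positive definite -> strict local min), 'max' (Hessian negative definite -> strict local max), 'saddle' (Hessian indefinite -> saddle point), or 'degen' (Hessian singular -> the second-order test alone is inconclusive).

Compute the Hessian H = grad^2 f:
  H = [[9, 3], [3, 1]]
Verify stationarity: grad f(x*) = H x* + g = (0, 0).
Eigenvalues of H: 0, 10.
H has a zero eigenvalue (singular; positive semidefinite but not definite), so H is neither positive definite, negative definite, nor indefinite. The second-order test alone is inconclusive -> degen.
(Indeed, f is constant along the null direction of H through x*, so x* is not a strict local extremum.)

degen


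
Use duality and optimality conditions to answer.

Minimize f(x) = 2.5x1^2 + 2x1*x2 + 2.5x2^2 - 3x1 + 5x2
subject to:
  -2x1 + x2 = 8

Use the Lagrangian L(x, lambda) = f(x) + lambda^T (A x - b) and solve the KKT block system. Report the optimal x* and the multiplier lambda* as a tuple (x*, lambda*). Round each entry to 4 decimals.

Form the Lagrangian:
  L(x, lambda) = (1/2) x^T Q x + c^T x + lambda^T (A x - b)
Stationarity (grad_x L = 0): Q x + c + A^T lambda = 0.
Primal feasibility: A x = b.

This gives the KKT block system:
  [ Q   A^T ] [ x     ]   [-c ]
  [ A    0  ] [ lambda ] = [ b ]

Solving the linear system:
  x*      = (-3.1212, 1.7576)
  lambda* = (-7.5455)
  f(x*)   = 39.2576

x* = (-3.1212, 1.7576), lambda* = (-7.5455)


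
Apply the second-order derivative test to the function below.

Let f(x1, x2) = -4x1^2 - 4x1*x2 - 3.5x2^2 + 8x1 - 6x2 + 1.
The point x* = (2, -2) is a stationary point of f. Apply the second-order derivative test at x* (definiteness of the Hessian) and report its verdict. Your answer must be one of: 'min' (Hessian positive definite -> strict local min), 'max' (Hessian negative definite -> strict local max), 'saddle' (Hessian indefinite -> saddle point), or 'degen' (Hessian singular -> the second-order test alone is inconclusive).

Compute the Hessian H = grad^2 f:
  H = [[-8, -4], [-4, -7]]
Verify stationarity: grad f(x*) = H x* + g = (0, 0).
Eigenvalues of H: -11.5311, -3.4689.
Both eigenvalues < 0, so H is negative definite -> x* is a strict local max.

max


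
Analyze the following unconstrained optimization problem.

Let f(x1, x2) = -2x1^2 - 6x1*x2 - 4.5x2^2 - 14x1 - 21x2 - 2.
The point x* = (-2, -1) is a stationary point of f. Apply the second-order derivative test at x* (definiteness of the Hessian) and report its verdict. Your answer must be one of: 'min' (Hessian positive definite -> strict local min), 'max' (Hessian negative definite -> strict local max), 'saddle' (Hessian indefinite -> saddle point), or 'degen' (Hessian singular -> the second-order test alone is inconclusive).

Compute the Hessian H = grad^2 f:
  H = [[-4, -6], [-6, -9]]
Verify stationarity: grad f(x*) = H x* + g = (0, 0).
Eigenvalues of H: -13, 0.
H has a zero eigenvalue (singular; negative semidefinite but not definite), so H is neither positive definite, negative definite, nor indefinite. The second-order test alone is inconclusive -> degen.
(Indeed, f is constant along the null direction of H through x*, so x* is not a strict local extremum.)

degen


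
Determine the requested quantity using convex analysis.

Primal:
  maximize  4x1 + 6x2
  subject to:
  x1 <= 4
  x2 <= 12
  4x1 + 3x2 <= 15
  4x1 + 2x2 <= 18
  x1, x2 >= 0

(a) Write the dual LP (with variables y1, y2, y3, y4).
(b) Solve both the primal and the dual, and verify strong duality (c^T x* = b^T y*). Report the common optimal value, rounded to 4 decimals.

The standard primal-dual pair for 'max c^T x s.t. A x <= b, x >= 0' is:
  Dual:  min b^T y  s.t.  A^T y >= c,  y >= 0.

So the dual LP is:
  minimize  4y1 + 12y2 + 15y3 + 18y4
  subject to:
    y1 + 4y3 + 4y4 >= 4
    y2 + 3y3 + 2y4 >= 6
    y1, y2, y3, y4 >= 0

Solving the primal: x* = (0, 5).
  primal value c^T x* = 30.
Solving the dual: y* = (0, 0, 2, 0).
  dual value b^T y* = 30.
Strong duality: c^T x* = b^T y*. Confirmed.

30


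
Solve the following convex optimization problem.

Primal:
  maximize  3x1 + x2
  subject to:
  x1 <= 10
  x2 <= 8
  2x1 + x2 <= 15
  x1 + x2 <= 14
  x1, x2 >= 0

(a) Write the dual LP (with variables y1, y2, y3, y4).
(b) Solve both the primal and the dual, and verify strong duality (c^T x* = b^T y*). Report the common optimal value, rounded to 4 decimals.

The standard primal-dual pair for 'max c^T x s.t. A x <= b, x >= 0' is:
  Dual:  min b^T y  s.t.  A^T y >= c,  y >= 0.

So the dual LP is:
  minimize  10y1 + 8y2 + 15y3 + 14y4
  subject to:
    y1 + 2y3 + y4 >= 3
    y2 + y3 + y4 >= 1
    y1, y2, y3, y4 >= 0

Solving the primal: x* = (7.5, 0).
  primal value c^T x* = 22.5.
Solving the dual: y* = (0, 0, 1.5, 0).
  dual value b^T y* = 22.5.
Strong duality: c^T x* = b^T y*. Confirmed.

22.5


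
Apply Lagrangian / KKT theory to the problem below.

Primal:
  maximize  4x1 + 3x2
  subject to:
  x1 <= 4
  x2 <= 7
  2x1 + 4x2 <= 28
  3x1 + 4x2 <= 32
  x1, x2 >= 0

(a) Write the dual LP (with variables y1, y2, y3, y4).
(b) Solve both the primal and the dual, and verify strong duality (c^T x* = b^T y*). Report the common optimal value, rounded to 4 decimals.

The standard primal-dual pair for 'max c^T x s.t. A x <= b, x >= 0' is:
  Dual:  min b^T y  s.t.  A^T y >= c,  y >= 0.

So the dual LP is:
  minimize  4y1 + 7y2 + 28y3 + 32y4
  subject to:
    y1 + 2y3 + 3y4 >= 4
    y2 + 4y3 + 4y4 >= 3
    y1, y2, y3, y4 >= 0

Solving the primal: x* = (4, 5).
  primal value c^T x* = 31.
Solving the dual: y* = (1.75, 0, 0, 0.75).
  dual value b^T y* = 31.
Strong duality: c^T x* = b^T y*. Confirmed.

31


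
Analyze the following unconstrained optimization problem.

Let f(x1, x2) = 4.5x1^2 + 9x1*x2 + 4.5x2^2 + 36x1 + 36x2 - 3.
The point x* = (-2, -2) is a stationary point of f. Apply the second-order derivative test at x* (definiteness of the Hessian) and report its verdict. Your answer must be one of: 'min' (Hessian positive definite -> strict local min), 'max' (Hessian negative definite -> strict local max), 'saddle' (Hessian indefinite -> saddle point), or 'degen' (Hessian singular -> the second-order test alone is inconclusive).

Compute the Hessian H = grad^2 f:
  H = [[9, 9], [9, 9]]
Verify stationarity: grad f(x*) = H x* + g = (0, 0).
Eigenvalues of H: 0, 18.
H has a zero eigenvalue (singular; positive semidefinite but not definite), so H is neither positive definite, negative definite, nor indefinite. The second-order test alone is inconclusive -> degen.
(Indeed, f is constant along the null direction of H through x*, so x* is not a strict local extremum.)

degen


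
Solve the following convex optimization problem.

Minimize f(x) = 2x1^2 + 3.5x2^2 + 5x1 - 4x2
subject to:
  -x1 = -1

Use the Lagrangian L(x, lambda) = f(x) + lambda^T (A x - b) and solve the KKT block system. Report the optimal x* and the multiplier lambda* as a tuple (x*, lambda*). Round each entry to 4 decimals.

Form the Lagrangian:
  L(x, lambda) = (1/2) x^T Q x + c^T x + lambda^T (A x - b)
Stationarity (grad_x L = 0): Q x + c + A^T lambda = 0.
Primal feasibility: A x = b.

This gives the KKT block system:
  [ Q   A^T ] [ x     ]   [-c ]
  [ A    0  ] [ lambda ] = [ b ]

Solving the linear system:
  x*      = (1, 0.5714)
  lambda* = (9)
  f(x*)   = 5.8571

x* = (1, 0.5714), lambda* = (9)


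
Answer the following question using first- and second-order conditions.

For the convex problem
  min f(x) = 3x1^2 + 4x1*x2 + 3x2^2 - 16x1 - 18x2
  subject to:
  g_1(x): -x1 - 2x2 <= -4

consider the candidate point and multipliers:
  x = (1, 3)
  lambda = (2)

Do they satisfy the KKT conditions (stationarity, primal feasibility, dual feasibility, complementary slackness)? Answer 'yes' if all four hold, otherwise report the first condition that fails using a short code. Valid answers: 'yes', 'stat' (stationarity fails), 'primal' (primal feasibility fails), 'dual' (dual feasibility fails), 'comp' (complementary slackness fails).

Gradient of f: grad f(x) = Q x + c = (2, 4)
Constraint values g_i(x) = a_i^T x - b_i:
  g_1((1, 3)) = -3
Stationarity residual: grad f(x) + sum_i lambda_i a_i = (0, 0)
  -> stationarity OK
Primal feasibility (all g_i <= 0): OK
Dual feasibility (all lambda_i >= 0): OK
Complementary slackness (lambda_i * g_i(x) = 0 for all i): FAILS

Verdict: the first failing condition is complementary_slackness -> comp.

comp


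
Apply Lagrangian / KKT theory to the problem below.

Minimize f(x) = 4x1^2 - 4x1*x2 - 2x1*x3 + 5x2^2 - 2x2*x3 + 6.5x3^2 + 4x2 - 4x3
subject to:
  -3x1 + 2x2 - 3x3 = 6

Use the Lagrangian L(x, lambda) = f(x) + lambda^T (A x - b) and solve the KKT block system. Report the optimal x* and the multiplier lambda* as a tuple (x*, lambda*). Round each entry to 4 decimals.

Form the Lagrangian:
  L(x, lambda) = (1/2) x^T Q x + c^T x + lambda^T (A x - b)
Stationarity (grad_x L = 0): Q x + c + A^T lambda = 0.
Primal feasibility: A x = b.

This gives the KKT block system:
  [ Q   A^T ] [ x     ]   [-c ]
  [ A    0  ] [ lambda ] = [ b ]

Solving the linear system:
  x*      = (-1.6421, -0.5877, -0.7497)
  lambda* = (-3.0955)
  f(x*)   = 9.6106

x* = (-1.6421, -0.5877, -0.7497), lambda* = (-3.0955)


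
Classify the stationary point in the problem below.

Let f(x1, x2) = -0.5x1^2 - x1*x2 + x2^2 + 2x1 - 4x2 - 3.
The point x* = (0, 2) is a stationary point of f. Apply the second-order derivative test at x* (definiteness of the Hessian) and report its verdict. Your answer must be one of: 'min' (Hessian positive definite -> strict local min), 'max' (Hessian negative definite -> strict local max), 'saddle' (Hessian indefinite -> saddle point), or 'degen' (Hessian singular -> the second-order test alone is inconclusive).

Compute the Hessian H = grad^2 f:
  H = [[-1, -1], [-1, 2]]
Verify stationarity: grad f(x*) = H x* + g = (0, 0).
Eigenvalues of H: -1.3028, 2.3028.
Eigenvalues have mixed signs, so H is indefinite -> x* is a saddle point.

saddle


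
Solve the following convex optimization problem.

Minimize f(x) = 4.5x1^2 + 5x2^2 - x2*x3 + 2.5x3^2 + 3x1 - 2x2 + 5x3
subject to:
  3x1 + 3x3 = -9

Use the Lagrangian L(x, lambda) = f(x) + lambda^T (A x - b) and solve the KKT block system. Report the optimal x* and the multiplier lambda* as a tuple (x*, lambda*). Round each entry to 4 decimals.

Form the Lagrangian:
  L(x, lambda) = (1/2) x^T Q x + c^T x + lambda^T (A x - b)
Stationarity (grad_x L = 0): Q x + c + A^T lambda = 0.
Primal feasibility: A x = b.

This gives the KKT block system:
  [ Q   A^T ] [ x     ]   [-c ]
  [ A    0  ] [ lambda ] = [ b ]

Solving the linear system:
  x*      = (-0.9281, -0.0072, -2.0719)
  lambda* = (1.7842)
  f(x*)   = 1.464

x* = (-0.9281, -0.0072, -2.0719), lambda* = (1.7842)


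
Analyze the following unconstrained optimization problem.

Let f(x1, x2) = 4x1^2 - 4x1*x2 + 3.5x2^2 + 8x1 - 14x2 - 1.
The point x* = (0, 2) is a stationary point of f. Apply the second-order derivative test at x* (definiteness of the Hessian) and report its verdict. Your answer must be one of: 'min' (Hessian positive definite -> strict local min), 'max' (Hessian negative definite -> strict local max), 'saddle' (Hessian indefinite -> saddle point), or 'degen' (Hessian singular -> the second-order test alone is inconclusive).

Compute the Hessian H = grad^2 f:
  H = [[8, -4], [-4, 7]]
Verify stationarity: grad f(x*) = H x* + g = (0, 0).
Eigenvalues of H: 3.4689, 11.5311.
Both eigenvalues > 0, so H is positive definite -> x* is a strict local min.

min


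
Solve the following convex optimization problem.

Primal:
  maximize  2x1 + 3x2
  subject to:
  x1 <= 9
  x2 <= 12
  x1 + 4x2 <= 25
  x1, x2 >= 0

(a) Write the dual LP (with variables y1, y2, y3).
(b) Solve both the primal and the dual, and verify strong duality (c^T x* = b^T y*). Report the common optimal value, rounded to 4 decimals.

The standard primal-dual pair for 'max c^T x s.t. A x <= b, x >= 0' is:
  Dual:  min b^T y  s.t.  A^T y >= c,  y >= 0.

So the dual LP is:
  minimize  9y1 + 12y2 + 25y3
  subject to:
    y1 + y3 >= 2
    y2 + 4y3 >= 3
    y1, y2, y3 >= 0

Solving the primal: x* = (9, 4).
  primal value c^T x* = 30.
Solving the dual: y* = (1.25, 0, 0.75).
  dual value b^T y* = 30.
Strong duality: c^T x* = b^T y*. Confirmed.

30


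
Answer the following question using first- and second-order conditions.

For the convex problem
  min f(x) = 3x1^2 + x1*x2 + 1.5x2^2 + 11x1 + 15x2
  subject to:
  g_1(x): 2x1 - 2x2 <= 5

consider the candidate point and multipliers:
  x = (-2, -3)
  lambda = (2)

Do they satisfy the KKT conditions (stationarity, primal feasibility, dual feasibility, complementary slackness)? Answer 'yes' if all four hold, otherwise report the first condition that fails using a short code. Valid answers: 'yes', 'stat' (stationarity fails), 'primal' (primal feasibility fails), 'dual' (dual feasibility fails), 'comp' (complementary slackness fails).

Gradient of f: grad f(x) = Q x + c = (-4, 4)
Constraint values g_i(x) = a_i^T x - b_i:
  g_1((-2, -3)) = -3
Stationarity residual: grad f(x) + sum_i lambda_i a_i = (0, 0)
  -> stationarity OK
Primal feasibility (all g_i <= 0): OK
Dual feasibility (all lambda_i >= 0): OK
Complementary slackness (lambda_i * g_i(x) = 0 for all i): FAILS

Verdict: the first failing condition is complementary_slackness -> comp.

comp


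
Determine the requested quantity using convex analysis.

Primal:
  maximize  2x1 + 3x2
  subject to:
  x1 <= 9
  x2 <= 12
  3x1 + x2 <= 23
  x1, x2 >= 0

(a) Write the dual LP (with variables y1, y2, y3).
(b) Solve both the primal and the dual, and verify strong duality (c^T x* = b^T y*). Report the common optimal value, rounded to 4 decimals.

The standard primal-dual pair for 'max c^T x s.t. A x <= b, x >= 0' is:
  Dual:  min b^T y  s.t.  A^T y >= c,  y >= 0.

So the dual LP is:
  minimize  9y1 + 12y2 + 23y3
  subject to:
    y1 + 3y3 >= 2
    y2 + y3 >= 3
    y1, y2, y3 >= 0

Solving the primal: x* = (3.6667, 12).
  primal value c^T x* = 43.3333.
Solving the dual: y* = (0, 2.3333, 0.6667).
  dual value b^T y* = 43.3333.
Strong duality: c^T x* = b^T y*. Confirmed.

43.3333


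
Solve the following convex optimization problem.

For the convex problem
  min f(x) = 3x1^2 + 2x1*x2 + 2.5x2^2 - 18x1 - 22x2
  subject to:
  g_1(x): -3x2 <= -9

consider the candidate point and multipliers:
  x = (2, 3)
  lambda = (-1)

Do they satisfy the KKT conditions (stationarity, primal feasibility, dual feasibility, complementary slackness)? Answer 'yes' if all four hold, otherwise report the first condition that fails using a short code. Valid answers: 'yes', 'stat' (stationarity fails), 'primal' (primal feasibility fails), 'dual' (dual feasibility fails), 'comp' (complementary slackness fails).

Gradient of f: grad f(x) = Q x + c = (0, -3)
Constraint values g_i(x) = a_i^T x - b_i:
  g_1((2, 3)) = 0
Stationarity residual: grad f(x) + sum_i lambda_i a_i = (0, 0)
  -> stationarity OK
Primal feasibility (all g_i <= 0): OK
Dual feasibility (all lambda_i >= 0): FAILS
Complementary slackness (lambda_i * g_i(x) = 0 for all i): OK

Verdict: the first failing condition is dual_feasibility -> dual.

dual


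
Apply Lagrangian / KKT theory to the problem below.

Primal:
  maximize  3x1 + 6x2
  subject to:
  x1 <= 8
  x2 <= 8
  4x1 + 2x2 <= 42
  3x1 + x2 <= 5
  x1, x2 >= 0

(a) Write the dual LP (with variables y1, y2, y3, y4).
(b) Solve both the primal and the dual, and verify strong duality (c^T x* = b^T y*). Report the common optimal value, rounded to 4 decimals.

The standard primal-dual pair for 'max c^T x s.t. A x <= b, x >= 0' is:
  Dual:  min b^T y  s.t.  A^T y >= c,  y >= 0.

So the dual LP is:
  minimize  8y1 + 8y2 + 42y3 + 5y4
  subject to:
    y1 + 4y3 + 3y4 >= 3
    y2 + 2y3 + y4 >= 6
    y1, y2, y3, y4 >= 0

Solving the primal: x* = (0, 5).
  primal value c^T x* = 30.
Solving the dual: y* = (0, 0, 0, 6).
  dual value b^T y* = 30.
Strong duality: c^T x* = b^T y*. Confirmed.

30


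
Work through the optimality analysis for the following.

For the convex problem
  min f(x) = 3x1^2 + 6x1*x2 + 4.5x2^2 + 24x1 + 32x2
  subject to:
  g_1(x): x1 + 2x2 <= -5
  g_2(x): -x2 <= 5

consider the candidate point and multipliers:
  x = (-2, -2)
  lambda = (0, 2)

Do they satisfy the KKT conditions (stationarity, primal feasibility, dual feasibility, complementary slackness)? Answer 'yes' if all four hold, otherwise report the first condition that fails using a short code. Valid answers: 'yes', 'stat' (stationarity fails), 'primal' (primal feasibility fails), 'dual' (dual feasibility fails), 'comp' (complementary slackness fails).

Gradient of f: grad f(x) = Q x + c = (0, 2)
Constraint values g_i(x) = a_i^T x - b_i:
  g_1((-2, -2)) = -1
  g_2((-2, -2)) = -3
Stationarity residual: grad f(x) + sum_i lambda_i a_i = (0, 0)
  -> stationarity OK
Primal feasibility (all g_i <= 0): OK
Dual feasibility (all lambda_i >= 0): OK
Complementary slackness (lambda_i * g_i(x) = 0 for all i): FAILS

Verdict: the first failing condition is complementary_slackness -> comp.

comp


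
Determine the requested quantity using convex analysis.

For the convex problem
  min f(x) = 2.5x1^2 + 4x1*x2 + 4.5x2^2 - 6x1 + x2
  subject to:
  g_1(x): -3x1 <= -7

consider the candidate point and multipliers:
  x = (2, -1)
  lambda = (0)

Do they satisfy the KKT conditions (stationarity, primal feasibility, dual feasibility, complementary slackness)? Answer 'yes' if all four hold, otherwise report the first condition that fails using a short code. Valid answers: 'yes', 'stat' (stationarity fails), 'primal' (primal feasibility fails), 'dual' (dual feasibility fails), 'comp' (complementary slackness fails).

Gradient of f: grad f(x) = Q x + c = (0, 0)
Constraint values g_i(x) = a_i^T x - b_i:
  g_1((2, -1)) = 1
Stationarity residual: grad f(x) + sum_i lambda_i a_i = (0, 0)
  -> stationarity OK
Primal feasibility (all g_i <= 0): FAILS
Dual feasibility (all lambda_i >= 0): OK
Complementary slackness (lambda_i * g_i(x) = 0 for all i): OK

Verdict: the first failing condition is primal_feasibility -> primal.

primal
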